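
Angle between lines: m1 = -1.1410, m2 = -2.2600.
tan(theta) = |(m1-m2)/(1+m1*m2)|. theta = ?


m1-m2 = 1.119
1+m1*m2 = 3.57866
tan(theta) = |1.119/3.57866| = 0.312687
theta = arctan(|1.119/3.57866|) = 17.3638 degrees (acute angle)

17.3638 degrees


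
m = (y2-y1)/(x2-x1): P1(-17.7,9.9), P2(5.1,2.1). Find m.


dy = 2.1 - 9.9 = -7.8
dx = 5.1 + 17.7 = 22.8
m = -7.8/22.8 = -0.3421

m = -0.3421


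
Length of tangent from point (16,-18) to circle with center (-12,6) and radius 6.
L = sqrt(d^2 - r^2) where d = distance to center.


d = sqrt((16+ 12)^2 + (-18-6)^2) = sqrt(784+576) = 36.8782
L = sqrt(1360.0000 - 36) = sqrt(1324.0000) = 36.3868

36.3868


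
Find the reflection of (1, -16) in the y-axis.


Reflection rule for y-axis: (-x, y)
(1, -16) -> (-1, -16)

(-1, -16)


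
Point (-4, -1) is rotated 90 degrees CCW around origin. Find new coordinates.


cos(90) = 0, sin(90) = 1
x' = -4*0 + 1*1 = 1
y' = -4*1 - 1*0 = -4

(1, -4)


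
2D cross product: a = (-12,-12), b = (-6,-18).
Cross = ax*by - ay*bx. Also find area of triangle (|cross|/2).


cross = -12*(-18) + 12*(-6) = 216 - 72 = 144
Triangle area = |144|/2 = 144/2 = 72.0000

cross = 144, triangle area = 72.0000


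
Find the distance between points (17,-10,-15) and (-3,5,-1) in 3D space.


dx=-20, dy=15, dz=14
d = sqrt(400+225+196) = sqrt(821) = 28.6531

28.6531


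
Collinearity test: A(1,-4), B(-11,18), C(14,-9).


1*(18+ 9) - 11*(-9+ 4) + 14*(-4-18)
= 27 + 55 - 308 = -226

No, not collinear (determinant = -226)


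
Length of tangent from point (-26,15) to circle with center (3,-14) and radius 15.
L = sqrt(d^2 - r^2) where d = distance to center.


d = sqrt((-26-3)^2 + (15+ 14)^2) = sqrt(841+841) = 41.0122
L = sqrt(1682.0000 - 225) = sqrt(1457.0000) = 38.1707

38.1707


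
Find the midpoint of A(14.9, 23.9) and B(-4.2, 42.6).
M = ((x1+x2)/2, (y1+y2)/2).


Mx = (14.9 - 4.2)/2 = 10.7/2 = 5.3500
My = (23.9 + 42.6)/2 = 66.5/2 = 33.2500

(5.3500, 33.2500)


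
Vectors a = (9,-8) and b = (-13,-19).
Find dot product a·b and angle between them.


a·b = 9*(-13) - 8*(-19) = -117 + 152 = 35
|a| = sqrt(81+64) = 12.0416
|b| = sqrt(169+361) = 23.0217
cos(theta) = 35/(sqrt(145)*sqrt(530)) = 35/sqrt(76850) = 0.126254
theta = arccos(35/sqrt(76850)) = 82.7468 degrees

a·b = 35, theta = 82.7468 deg


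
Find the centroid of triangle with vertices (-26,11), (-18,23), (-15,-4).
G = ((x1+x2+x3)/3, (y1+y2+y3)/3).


Gx = (-26- 18- 15)/3 = -59/3 = -19.6667
Gy = (11+23- 4)/3 = 30/3 = 10.0000

G = (-19.6667, 10.0000)


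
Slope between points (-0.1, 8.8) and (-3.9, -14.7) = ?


dy = -14.7 - 8.8 = -23.5
dx = -3.9 + 0.1 = -3.8
m = -23.5/(-3.8) = 6.1842

m = 6.1842


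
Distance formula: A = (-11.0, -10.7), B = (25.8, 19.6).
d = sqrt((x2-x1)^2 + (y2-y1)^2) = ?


dx = 25.8 + 11.0 = 36.8
dy = 19.6 + 10.7 = 30.3
d = sqrt(1354.24 + 918.09) = sqrt(2272.33) = 47.6690

47.6690


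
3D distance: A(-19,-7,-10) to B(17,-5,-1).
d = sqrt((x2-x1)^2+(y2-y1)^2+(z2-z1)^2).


dx=36, dy=2, dz=9
d = sqrt(1296+4+81) = sqrt(1381) = 37.1618

37.1618


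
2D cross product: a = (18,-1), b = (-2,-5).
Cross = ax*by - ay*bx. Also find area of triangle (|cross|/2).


cross = 18*(-5) + 1*(-2) = -90 - 2 = -92
Triangle area = |-92|/2 = 92/2 = 46.0000

cross = -92, triangle area = 46.0000


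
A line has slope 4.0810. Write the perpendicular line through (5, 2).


Perpendicular slope = -1/m1 = -1/4.0810 = -0.2450
b2 = y0 - m2*x0 = 2 + 5/4.0810 = 2 + 1.2252 = 3.2252

y = -0.2450x + 3.2252


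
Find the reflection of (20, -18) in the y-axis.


Reflection rule for y-axis: (-x, y)
(20, -18) -> (-20, -18)

(-20, -18)


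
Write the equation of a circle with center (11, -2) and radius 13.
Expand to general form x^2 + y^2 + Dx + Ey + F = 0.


(x-11)^2 + (y+ 2)^2 = 13^2
D = -2h = -22, E = -2k = 4
F = h^2+k^2-r^2 = 121+4-169 = -44

x^2 + y^2 - 22x + 4y - 44 = 0


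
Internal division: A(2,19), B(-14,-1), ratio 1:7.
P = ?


Px = (1*(-14) + 7*2)/8 = 0/8 = 0
Py = (1*(-1) + 7*19)/8 = 132/8 = 16.5000

P = (0, 16.5000)


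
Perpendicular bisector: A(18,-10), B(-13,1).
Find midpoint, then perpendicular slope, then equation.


Midpoint = (2.5, -4.5)
Slope of AB = dy/dx = 11/(-31) = -0.3548
Perp slope = -dx/dy = 31/11 = 2.8182
b = My - (perp slope)*Mx = -4.5 + (-31*2.5)/11 = -4.5 - 7.0455 = -11.5455

y = 2.8182x - 11.5455


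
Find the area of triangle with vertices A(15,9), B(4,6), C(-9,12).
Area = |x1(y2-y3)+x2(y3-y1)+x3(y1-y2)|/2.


15*(6-12) = -90
4*(12-9) = 12
-9*(9-6) = -27
sum = -105
Area = |-105|/2 = 52.5000

52.5000 sq units


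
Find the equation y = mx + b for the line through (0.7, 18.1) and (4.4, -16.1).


m = (-34.2)/(3.7) = -9.2432
b = y1 - m*x1 = 18.1 - (-34.2*0.7)/(3.7) = 18.1 + 6.4703 = 24.5703

y = -9.2432x + 24.5703


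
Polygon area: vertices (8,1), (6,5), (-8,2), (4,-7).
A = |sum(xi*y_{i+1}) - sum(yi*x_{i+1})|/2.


sum(xi*y_{i+1}) = 8*5 + 6*2 - 8*(-7) + 4*1 = 112
sum(yi*x_{i+1}) = 1*6 + 5*(-8) + 2*4 - 7*8 = -82
Area = |112 + 82|/2 = 194/2 = 97.0000

97.0000 sq units


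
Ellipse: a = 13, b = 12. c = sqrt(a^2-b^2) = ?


c^2 = 13^2 - 12^2 = 169 - 144 = 25
c = sqrt(25) = 5.0000

c = 5.0000


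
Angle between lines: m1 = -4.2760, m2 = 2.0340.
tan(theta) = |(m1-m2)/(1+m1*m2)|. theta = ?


m1-m2 = -6.31
1+m1*m2 = -7.697384
tan(theta) = |-6.31/(-7.697384)| = 0.819759
theta = arctan(|-6.31/(-7.697384)|) = 39.3435 degrees (acute angle)

39.3435 degrees


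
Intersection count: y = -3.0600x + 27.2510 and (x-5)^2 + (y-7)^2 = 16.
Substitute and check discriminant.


Substitute y = -3.0600x + 27.2510: (x-5)^2 + (-3.0600x+27.2510-7)^2 = 16
Expand to Ax^2 + Bx + C = 0, where b-k = 20.251
A = 1+m^2 = 10.3636
B = 2(m(b-k) - h) = 2(-3.0600*20.251 - 5) = -133.93612
C = h^2 + (b-k)^2 - r^2 = 25 + 410.103001 - 16 = 419.103001
disc = B^2-4AC = 17938.8842 - 17373.6634 = 565.2208
disc > 0

2 intersection points


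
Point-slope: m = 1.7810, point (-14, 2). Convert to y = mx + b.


y - 2 = 1.7810(x + 14)
y = 1.7810x + 2 - 1.7810*(-14)
y = 1.7810x + 26.9340

y = 1.7810x + 26.9340


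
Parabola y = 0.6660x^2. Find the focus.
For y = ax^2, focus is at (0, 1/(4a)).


a = 0.6660
4a = 2.6640
focus = (0, 1/2.6640) = (0, 0.3754)

Focus = (0, 0.3754)


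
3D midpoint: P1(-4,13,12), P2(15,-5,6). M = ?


Mx = (-4+15)/2 = 5.5000
My = (13- 5)/2 = 4.0000
Mz = (12+6)/2 = 9.0000

M = (5.5000, 4.0000, 9.0000)


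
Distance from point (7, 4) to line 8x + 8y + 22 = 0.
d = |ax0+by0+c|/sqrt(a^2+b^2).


|8*7 + 8*4 + 22| = |110| = 110
sqrt(64 + 64) = sqrt(128) = 11.3137
d = 110/sqrt(128) = 9.7227

9.7227


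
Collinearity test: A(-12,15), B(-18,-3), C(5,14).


-12*(-3-14) - 18*(14-15) + 5*(15+ 3)
= 204 + 18 + 90 = 312

No, not collinear (determinant = 312)


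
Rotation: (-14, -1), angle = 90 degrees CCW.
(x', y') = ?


cos(90) = 0, sin(90) = 1
x' = -14*0 + 1*1 = 1
y' = -14*1 - 1*0 = -14

(1, -14)


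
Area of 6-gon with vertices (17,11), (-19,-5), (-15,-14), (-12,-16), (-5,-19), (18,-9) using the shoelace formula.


sum(xi*y_{i+1}) = 17*(-5) - 19*(-14) - 15*(-16) - 12*(-19) - 5*(-9) + 18*11 = 892
sum(yi*x_{i+1}) = 11*(-19) - 5*(-15) - 14*(-12) - 16*(-5) - 19*18 - 9*17 = -381
Area = |892 + 381|/2 = 1273/2 = 636.5000

636.5000 sq units


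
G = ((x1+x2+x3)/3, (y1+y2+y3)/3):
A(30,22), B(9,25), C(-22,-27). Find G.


Gx = (30+9- 22)/3 = 17/3 = 5.6667
Gy = (22+25- 27)/3 = 20/3 = 6.6667

G = (5.6667, 6.6667)


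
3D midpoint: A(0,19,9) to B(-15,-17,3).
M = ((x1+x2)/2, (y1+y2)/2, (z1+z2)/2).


Mx = (0- 15)/2 = -7.5000
My = (19- 17)/2 = 1.0000
Mz = (9+3)/2 = 6.0000

M = (-7.5000, 1.0000, 6.0000)


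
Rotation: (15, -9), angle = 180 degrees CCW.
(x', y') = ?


cos(180) = -1, sin(180) = 0
x' = 15*(-1) + 9*0 = -15
y' = 15*0 - 9*(-1) = 9

(-15, 9)


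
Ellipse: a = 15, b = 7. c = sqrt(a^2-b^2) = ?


c^2 = 15^2 - 7^2 = 225 - 49 = 176
c = sqrt(176) = 13.2665

c = 13.2665


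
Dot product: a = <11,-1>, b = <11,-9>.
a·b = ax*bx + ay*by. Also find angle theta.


a·b = 11*11 - 1*(-9) = 121 + 9 = 130
|a| = sqrt(121+1) = 11.0454
|b| = sqrt(121+81) = 14.2127
cos(theta) = 130/(sqrt(122)*sqrt(202)) = 130/sqrt(24644) = 0.828109
theta = arccos(130/sqrt(24644)) = 34.0950 degrees

a·b = 130, theta = 34.0950 deg


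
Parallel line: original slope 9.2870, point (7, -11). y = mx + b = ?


Parallel lines have equal slopes.
m2 = 9.2870
b2 = -11 - 9.2870*7 = -76.0090

y = 9.2870x - 76.0090


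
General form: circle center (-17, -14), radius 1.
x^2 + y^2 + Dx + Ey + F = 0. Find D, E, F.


(x+ 17)^2 + (y+ 14)^2 = 1^2
D = -2h = 34, E = -2k = 28
F = h^2+k^2-r^2 = 289+196-1 = 484

D = 34, E = 28, F = 484


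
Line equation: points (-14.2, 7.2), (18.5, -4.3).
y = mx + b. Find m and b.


m = (-11.5)/(32.7) = -0.3517
b = y1 - m*x1 = 7.2 - (-11.5*(-14.2))/(32.7) = 7.2 - 4.9939 = 2.2061

y = -0.3517x + 2.2061


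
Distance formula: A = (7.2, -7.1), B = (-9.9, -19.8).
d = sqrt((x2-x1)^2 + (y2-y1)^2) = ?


dx = -9.9 - 7.2 = -17.1
dy = -19.8 + 7.1 = -12.7
d = sqrt(292.41 + 161.29) = sqrt(453.7) = 21.3002

21.3002


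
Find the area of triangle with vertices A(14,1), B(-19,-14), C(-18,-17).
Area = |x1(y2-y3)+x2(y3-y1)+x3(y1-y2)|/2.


14*(-14+ 17) = 42
-19*(-17-1) = 342
-18*(1+ 14) = -270
sum = 114
Area = |114|/2 = 57.0000

57.0000 sq units


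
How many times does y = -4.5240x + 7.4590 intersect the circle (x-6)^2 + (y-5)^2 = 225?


Substitute y = -4.5240x + 7.4590: (x-6)^2 + (-4.5240x+7.4590-5)^2 = 225
Expand to Ax^2 + Bx + C = 0, where b-k = 2.459
A = 1+m^2 = 21.466576
B = 2(m(b-k) - h) = 2(-4.5240*2.459 - 6) = -34.249032
C = h^2 + (b-k)^2 - r^2 = 36 + 6.046681 - 225 = -182.953319
disc = B^2-4AC = 1172.9962 + 15709.5253 = 16882.5215
disc > 0

2 intersection points


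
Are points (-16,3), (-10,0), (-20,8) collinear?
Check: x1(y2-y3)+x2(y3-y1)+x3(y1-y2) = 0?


-16*(0-8) - 10*(8-3) - 20*(3-0)
= 128 - 50 - 60 = 18

No, not collinear (determinant = 18)


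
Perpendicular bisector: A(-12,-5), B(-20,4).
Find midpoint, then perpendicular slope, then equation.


Midpoint = (-16, -0.5)
Slope of AB = dy/dx = 9/(-8) = -1.1250
Perp slope = -dx/dy = 8/9 = 0.8889
b = My - (perp slope)*Mx = -0.5 + (-8*(-16))/9 = -0.5 + 14.2222 = 13.7222

y = 0.8889x + 13.7222


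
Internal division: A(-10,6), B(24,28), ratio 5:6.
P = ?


Px = (5*24 + 6*(-10))/11 = 60/11 = 5.4545
Py = (5*28 + 6*6)/11 = 176/11 = 16.0000

P = (5.4545, 16.0000)


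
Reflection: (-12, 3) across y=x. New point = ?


Reflection rule for y=x: (y, x)
(-12, 3) -> (3, -12)

(3, -12)


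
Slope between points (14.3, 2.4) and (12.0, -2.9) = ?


dy = -2.9 - 2.4 = -5.3
dx = 12.0 - 14.3 = -2.3
m = -5.3/(-2.3) = 2.3043

m = 2.3043


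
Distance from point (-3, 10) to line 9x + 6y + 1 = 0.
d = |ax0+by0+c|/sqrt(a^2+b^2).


|9*(-3) + 6*10 + 1| = |34| = 34
sqrt(81 + 36) = sqrt(117) = 10.8167
d = 34/sqrt(117) = 3.1433

3.1433


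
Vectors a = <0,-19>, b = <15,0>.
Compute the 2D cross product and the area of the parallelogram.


cross = 0*0 + 19*15 = 0 + 285 = 285
Parallelogram area = |285| = 285

cross = 285, parallelogram area = 285


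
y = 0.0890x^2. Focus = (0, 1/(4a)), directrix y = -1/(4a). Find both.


a = 0.0890
1/(4a) = 2.8090
Focus = (0, 2.8090)
Directrix: y = -2.8090

Focus = (0, 2.8090), Directrix: y = -2.8090


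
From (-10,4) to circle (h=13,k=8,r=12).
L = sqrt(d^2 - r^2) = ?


d = sqrt((-10-13)^2 + (4-8)^2) = sqrt(529+16) = 23.3452
L = sqrt(545.0000 - 144) = sqrt(401.0000) = 20.0250

20.0250


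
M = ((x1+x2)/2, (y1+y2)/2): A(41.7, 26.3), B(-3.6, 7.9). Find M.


Mx = (41.7 - 3.6)/2 = 38.1/2 = 19.0500
My = (26.3 + 7.9)/2 = 34.2/2 = 17.1000

(19.0500, 17.1000)


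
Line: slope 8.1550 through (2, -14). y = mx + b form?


y + 14 = 8.1550(x - 2)
y = 8.1550x - 14 - 8.1550*2
y = 8.1550x - 30.3100

y = 8.1550x - 30.3100


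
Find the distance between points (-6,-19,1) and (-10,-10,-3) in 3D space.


dx=-4, dy=9, dz=-4
d = sqrt(16+81+16) = sqrt(113) = 10.6301

10.6301


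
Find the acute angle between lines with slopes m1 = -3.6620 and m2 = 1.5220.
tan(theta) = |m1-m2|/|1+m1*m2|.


m1-m2 = -5.184
1+m1*m2 = -4.573564
tan(theta) = |-5.184/(-4.573564)| = 1.133471
theta = arctan(|-5.184/(-4.573564)|) = 48.5798 degrees (acute angle)

48.5798 degrees


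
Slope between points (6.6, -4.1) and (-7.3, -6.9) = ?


dy = -6.9 + 4.1 = -2.8
dx = -7.3 - 6.6 = -13.9
m = -2.8/(-13.9) = 0.2014

m = 0.2014


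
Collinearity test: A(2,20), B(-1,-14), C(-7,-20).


2*(-14+ 20) - 1*(-20-20) - 7*(20+ 14)
= 12 + 40 - 238 = -186

No, not collinear (determinant = -186)


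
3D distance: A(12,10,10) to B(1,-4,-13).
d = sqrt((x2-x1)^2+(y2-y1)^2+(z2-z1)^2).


dx=-11, dy=-14, dz=-23
d = sqrt(121+196+529) = sqrt(846) = 29.0861

29.0861


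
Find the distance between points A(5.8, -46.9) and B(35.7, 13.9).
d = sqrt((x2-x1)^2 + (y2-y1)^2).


dx = 35.7 - 5.8 = 29.9
dy = 13.9 + 46.9 = 60.8
d = sqrt(894.01 + 3696.64) = sqrt(4590.65) = 67.7543

67.7543


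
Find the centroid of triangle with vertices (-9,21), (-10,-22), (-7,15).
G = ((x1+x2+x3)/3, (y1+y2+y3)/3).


Gx = (-9- 10- 7)/3 = -26/3 = -8.6667
Gy = (21- 22+15)/3 = 14/3 = 4.6667

G = (-8.6667, 4.6667)


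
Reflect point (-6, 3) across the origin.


Reflection rule for origin: (-x, -y)
(-6, 3) -> (6, -3)

(6, -3)


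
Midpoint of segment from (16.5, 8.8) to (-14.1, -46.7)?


Mx = (16.5 - 14.1)/2 = 2.4/2 = 1.2000
My = (8.8 - 46.7)/2 = -37.9/2 = -18.9500

(1.2000, -18.9500)


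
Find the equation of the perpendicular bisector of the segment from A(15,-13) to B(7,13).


Midpoint = (11, 0)
Slope of AB = dy/dx = 26/(-8) = -3.2500
Perp slope = -dx/dy = 8/26 = 0.3077
b = My - (perp slope)*Mx = 0 + (-8*11)/26 = 0 - 3.3846 = -3.3846

y = 0.3077x - 3.3846


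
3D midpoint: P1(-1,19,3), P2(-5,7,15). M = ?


Mx = (-1- 5)/2 = -3.0000
My = (19+7)/2 = 13.0000
Mz = (3+15)/2 = 9.0000

M = (-3.0000, 13.0000, 9.0000)


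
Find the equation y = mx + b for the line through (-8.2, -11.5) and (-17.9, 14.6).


m = (26.1)/(-9.7) = -2.6907
b = y1 - m*x1 = -11.5 - (26.1*(-8.2))/(-9.7) = -11.5 - 22.0639 = -33.5639

y = -2.6907x - 33.5639


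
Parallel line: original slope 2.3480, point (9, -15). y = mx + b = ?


Parallel lines have equal slopes.
m2 = 2.3480
b2 = -15 - 2.3480*9 = -36.1320

y = 2.3480x - 36.1320


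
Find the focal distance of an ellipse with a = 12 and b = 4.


c^2 = 12^2 - 4^2 = 144 - 16 = 128
c = sqrt(128) = 11.3137

c = 11.3137


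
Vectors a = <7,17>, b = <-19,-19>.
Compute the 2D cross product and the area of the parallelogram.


cross = 7*(-19) - 17*(-19) = -133 + 323 = 190
Parallelogram area = |190| = 190

cross = 190, parallelogram area = 190


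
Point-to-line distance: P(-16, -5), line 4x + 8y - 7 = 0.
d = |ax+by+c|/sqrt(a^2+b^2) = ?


|4*(-16) + 8*(-5) - 7| = |-111| = 111
sqrt(16 + 64) = sqrt(80) = 8.9443
d = 111/sqrt(80) = 12.4102

12.4102


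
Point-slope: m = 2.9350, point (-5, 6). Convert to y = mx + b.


y - 6 = 2.9350(x + 5)
y = 2.9350x + 6 - 2.9350*(-5)
y = 2.9350x + 20.6750

y = 2.9350x + 20.6750


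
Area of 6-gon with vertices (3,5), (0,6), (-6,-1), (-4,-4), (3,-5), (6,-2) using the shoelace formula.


sum(xi*y_{i+1}) = 3*6 + 0*(-1) - 6*(-4) - 4*(-5) + 3*(-2) + 6*5 = 86
sum(yi*x_{i+1}) = 5*0 + 6*(-6) - 1*(-4) - 4*3 - 5*6 - 2*3 = -80
Area = |86 + 80|/2 = 166/2 = 83.0000

83.0000 sq units


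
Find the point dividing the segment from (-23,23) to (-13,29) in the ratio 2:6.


Px = (2*(-13) + 6*(-23))/8 = -164/8 = -20.5000
Py = (2*29 + 6*23)/8 = 196/8 = 24.5000

P = (-20.5000, 24.5000)


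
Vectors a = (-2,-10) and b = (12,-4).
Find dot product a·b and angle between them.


a·b = -2*12 - 10*(-4) = -24 + 40 = 16
|a| = sqrt(4+100) = 10.1980
|b| = sqrt(144+16) = 12.6491
cos(theta) = 16/(sqrt(104)*sqrt(160)) = 16/sqrt(16640) = 0.124035
theta = arccos(16/sqrt(16640)) = 82.8750 degrees

a·b = 16, theta = 82.8750 deg


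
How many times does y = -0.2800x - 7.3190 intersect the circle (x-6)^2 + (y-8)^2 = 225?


Substitute y = -0.2800x - 7.3190: (x-6)^2 + (-0.2800x- 7.3190-8)^2 = 225
Expand to Ax^2 + Bx + C = 0, where b-k = -15.319
A = 1+m^2 = 1.0784
B = 2(m(b-k) - h) = 2(-0.2800*(-15.319) - 6) = -3.42136
C = h^2 + (b-k)^2 - r^2 = 36 + 234.671761 - 225 = 45.671761
disc = B^2-4AC = 11.7057 - 197.0097 = -185.3040
disc < 0

0 intersection points


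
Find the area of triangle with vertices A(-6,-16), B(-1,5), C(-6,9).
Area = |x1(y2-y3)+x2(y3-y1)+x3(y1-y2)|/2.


-6*(5-9) = 24
-1*(9+ 16) = -25
-6*(-16-5) = 126
sum = 125
Area = |125|/2 = 62.5000

62.5000 sq units


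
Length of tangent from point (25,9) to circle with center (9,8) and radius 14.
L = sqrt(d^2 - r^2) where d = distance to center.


d = sqrt((25-9)^2 + (9-8)^2) = sqrt(256+1) = 16.0312
L = sqrt(257.0000 - 196) = sqrt(61.0000) = 7.8102

7.8102


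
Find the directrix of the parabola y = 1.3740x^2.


a = 1.3740
1/(4a) = 0.1820
directrix: y = -0.1820 = -0.1820

y = -0.1820


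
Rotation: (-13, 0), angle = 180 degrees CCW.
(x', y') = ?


cos(180) = -1, sin(180) = 0
x' = -13*(-1) - 0*0 = 13
y' = -13*0 + 0*(-1) = 0

(13, 0)


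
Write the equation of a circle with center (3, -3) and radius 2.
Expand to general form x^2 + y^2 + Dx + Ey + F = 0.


(x-3)^2 + (y+ 3)^2 = 2^2
D = -2h = -6, E = -2k = 6
F = h^2+k^2-r^2 = 9+9-4 = 14

x^2 + y^2 - 6x + 6y + 14 = 0


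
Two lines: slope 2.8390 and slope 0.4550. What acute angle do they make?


m1-m2 = 2.384
1+m1*m2 = 2.291745
tan(theta) = |2.384/2.291745| = 1.040255
theta = arctan(|2.384/2.291745|) = 46.1303 degrees (acute angle)

46.1303 degrees


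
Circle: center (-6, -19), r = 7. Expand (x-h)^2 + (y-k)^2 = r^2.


(x+ 6)^2 + (y+ 19)^2 = 7^2
D = -2h = 12, E = -2k = 38
F = h^2+k^2-r^2 = 36+361-49 = 348

x^2 + y^2 + 12x + 38y + 348 = 0


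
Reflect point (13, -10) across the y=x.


Reflection rule for y=x: (y, x)
(13, -10) -> (-10, 13)

(-10, 13)


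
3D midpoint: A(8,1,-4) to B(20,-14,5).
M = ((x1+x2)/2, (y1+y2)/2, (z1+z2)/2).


Mx = (8+20)/2 = 14.0000
My = (1- 14)/2 = -6.5000
Mz = (-4+5)/2 = 0.5000

M = (14.0000, -6.5000, 0.5000)


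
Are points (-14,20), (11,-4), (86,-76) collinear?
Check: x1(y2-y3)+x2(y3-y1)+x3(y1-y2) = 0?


-14*(-4+ 76) + 11*(-76-20) + 86*(20+ 4)
= -1008 - 1056 + 2064 = 0

Yes, collinear (determinant = 0)


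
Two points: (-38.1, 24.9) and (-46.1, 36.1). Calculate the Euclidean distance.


dx = -46.1 + 38.1 = -8.0
dy = 36.1 - 24.9 = 11.2
d = sqrt(64.0 + 125.44) = sqrt(189.44) = 13.7637

13.7637


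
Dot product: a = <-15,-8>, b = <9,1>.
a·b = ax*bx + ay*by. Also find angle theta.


a·b = -15*9 - 8*1 = -135 - 8 = -143
|a| = sqrt(225+64) = 17.0000
|b| = sqrt(81+1) = 9.0554
cos(theta) = -143/(sqrt(289)*sqrt(82)) = -143/sqrt(23698) = -0.928924
theta = arccos(-143/sqrt(23698)) = 158.2677 degrees

a·b = -143, theta = 158.2677 deg


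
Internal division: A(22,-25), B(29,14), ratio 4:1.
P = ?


Px = (4*29 + 1*22)/5 = 138/5 = 27.6000
Py = (4*14 + 1*(-25))/5 = 31/5 = 6.2000

P = (27.6000, 6.2000)


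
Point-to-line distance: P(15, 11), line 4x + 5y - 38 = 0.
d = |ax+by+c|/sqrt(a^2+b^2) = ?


|4*15 + 5*11 - 38| = |77| = 77
sqrt(16 + 25) = sqrt(41) = 6.4031
d = 77/sqrt(41) = 12.0254

12.0254


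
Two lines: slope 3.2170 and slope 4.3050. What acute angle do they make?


m1-m2 = -1.088
1+m1*m2 = 14.849185
tan(theta) = |-1.088/14.849185| = 0.073270
theta = arctan(|-1.088/14.849185|) = 4.1906 degrees (acute angle)

4.1906 degrees


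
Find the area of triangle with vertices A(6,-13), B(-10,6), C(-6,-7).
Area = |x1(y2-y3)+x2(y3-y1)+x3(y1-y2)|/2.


6*(6+ 7) = 78
-10*(-7+ 13) = -60
-6*(-13-6) = 114
sum = 132
Area = |132|/2 = 66.0000

66.0000 sq units


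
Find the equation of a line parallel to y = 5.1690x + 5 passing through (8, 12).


Parallel lines have equal slopes.
m2 = 5.1690
b2 = 12 - 5.1690*8 = -29.3520

y = 5.1690x - 29.3520


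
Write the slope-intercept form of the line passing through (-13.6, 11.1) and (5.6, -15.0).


m = (-26.1)/(19.2) = -1.3594
b = y1 - m*x1 = 11.1 - (-26.1*(-13.6))/(19.2) = 11.1 - 18.4875 = -7.3875

y = -1.3594x - 7.3875


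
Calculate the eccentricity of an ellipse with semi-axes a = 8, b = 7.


c = sqrt(64-49) = sqrt(15) = 3.8730
e = c/a = sqrt(15)/8 = 0.4841

e = 0.4841


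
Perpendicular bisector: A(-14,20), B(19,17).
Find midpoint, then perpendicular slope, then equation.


Midpoint = (2.5, 18.5)
Slope of AB = dy/dx = -3/33 = -0.0909
Perp slope = -dx/dy = 33/3 = 11.0000
b = My - (perp slope)*Mx = 18.5 + (33*2.5)/(-3) = 18.5 - 27.5000 = -9.0000

y = 11.0000x - 9.0000


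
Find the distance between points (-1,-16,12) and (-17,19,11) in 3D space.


dx=-16, dy=35, dz=-1
d = sqrt(256+1225+1) = sqrt(1482) = 38.4968

38.4968


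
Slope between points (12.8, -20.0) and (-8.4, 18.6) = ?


dy = 18.6 + 20.0 = 38.6
dx = -8.4 - 12.8 = -21.2
m = 38.6/(-21.2) = -1.8208

m = -1.8208


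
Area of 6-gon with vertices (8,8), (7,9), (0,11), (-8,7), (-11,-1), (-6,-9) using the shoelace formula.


sum(xi*y_{i+1}) = 8*9 + 7*11 + 0*7 - 8*(-1) - 11*(-9) - 6*8 = 208
sum(yi*x_{i+1}) = 8*7 + 9*0 + 11*(-8) + 7*(-11) - 1*(-6) - 9*8 = -175
Area = |208 + 175|/2 = 383/2 = 191.5000

191.5000 sq units


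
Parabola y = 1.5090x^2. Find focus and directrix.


a = 1.5090
1/(4a) = 0.1657
Focus = (0, 0.1657)
Directrix: y = -0.1657

Focus = (0, 0.1657), Directrix: y = -0.1657


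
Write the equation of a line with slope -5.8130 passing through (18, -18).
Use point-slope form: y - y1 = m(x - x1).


y + 18 = -5.8130(x - 18)
y = -5.8130x - 18 + 5.8130*18
y = -5.8130x + 86.6340

y = -5.8130x + 86.6340


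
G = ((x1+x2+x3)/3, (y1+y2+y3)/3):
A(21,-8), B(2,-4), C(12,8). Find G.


Gx = (21+2+12)/3 = 35/3 = 11.6667
Gy = (-8- 4+8)/3 = -4/3 = -1.3333

G = (11.6667, -1.3333)


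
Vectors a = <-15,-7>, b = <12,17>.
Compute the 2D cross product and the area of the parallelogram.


cross = -15*17 + 7*12 = -255 + 84 = -171
Parallelogram area = |-171| = 171

cross = -171, parallelogram area = 171


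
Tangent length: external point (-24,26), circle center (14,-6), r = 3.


d = sqrt((-24-14)^2 + (26+ 6)^2) = sqrt(1444+1024) = 49.6790
L = sqrt(2468.0000 - 9) = sqrt(2459.0000) = 49.5883

49.5883


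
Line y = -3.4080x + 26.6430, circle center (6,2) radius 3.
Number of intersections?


Substitute y = -3.4080x + 26.6430: (x-6)^2 + (-3.4080x+26.6430-2)^2 = 9
Expand to Ax^2 + Bx + C = 0, where b-k = 24.643
A = 1+m^2 = 12.614464
B = 2(m(b-k) - h) = 2(-3.4080*24.643 - 6) = -179.966688
C = h^2 + (b-k)^2 - r^2 = 36 + 607.277449 - 9 = 634.277449
disc = B^2-4AC = 32388.0088 - 32004.2802 = 383.7286
disc > 0

2 intersection points


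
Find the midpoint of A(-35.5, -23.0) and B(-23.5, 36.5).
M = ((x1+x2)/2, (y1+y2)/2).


Mx = (-35.5 - 23.5)/2 = -59.0/2 = -29.5000
My = (-23.0 + 36.5)/2 = 13.5/2 = 6.7500

(-29.5000, 6.7500)


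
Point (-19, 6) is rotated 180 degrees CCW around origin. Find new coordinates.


cos(180) = -1, sin(180) = 0
x' = -19*(-1) - 6*0 = 19
y' = -19*0 + 6*(-1) = -6

(19, -6)


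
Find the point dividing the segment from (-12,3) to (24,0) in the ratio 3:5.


Px = (3*24 + 5*(-12))/8 = 12/8 = 1.5000
Py = (3*0 + 5*3)/8 = 15/8 = 1.8750

P = (1.5000, 1.8750)


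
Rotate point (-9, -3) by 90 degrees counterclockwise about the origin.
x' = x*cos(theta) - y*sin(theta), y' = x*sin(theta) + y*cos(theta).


cos(90) = 0, sin(90) = 1
x' = -9*0 + 3*1 = 3
y' = -9*1 - 3*0 = -9

(3, -9)


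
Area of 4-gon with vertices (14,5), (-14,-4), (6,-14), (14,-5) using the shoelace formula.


sum(xi*y_{i+1}) = 14*(-4) - 14*(-14) + 6*(-5) + 14*5 = 180
sum(yi*x_{i+1}) = 5*(-14) - 4*6 - 14*14 - 5*14 = -360
Area = |180 + 360|/2 = 540/2 = 270.0000

270.0000 sq units


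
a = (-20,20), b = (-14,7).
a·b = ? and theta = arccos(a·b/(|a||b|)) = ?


a·b = -20*(-14) + 20*7 = 280 + 140 = 420
|a| = sqrt(400+400) = 28.2843
|b| = sqrt(196+49) = 15.6525
cos(theta) = 420/(sqrt(800)*sqrt(245)) = 420/sqrt(196000) = 0.948683
theta = arccos(420/sqrt(196000)) = 18.4349 degrees

a·b = 420, theta = 18.4349 deg


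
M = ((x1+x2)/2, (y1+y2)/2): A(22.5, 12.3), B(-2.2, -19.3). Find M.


Mx = (22.5 - 2.2)/2 = 20.3/2 = 10.1500
My = (12.3 - 19.3)/2 = -7.0/2 = -3.5000

(10.1500, -3.5000)


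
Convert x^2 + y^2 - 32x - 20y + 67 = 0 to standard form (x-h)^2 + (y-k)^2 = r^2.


h = -D/2 = 32/2 = 16
k = -E/2 = 20/2 = 10
r^2 = h^2 + k^2 - F = 256 + 100 - 67 = 289
r = 17

Center (16, 10), radius = 17


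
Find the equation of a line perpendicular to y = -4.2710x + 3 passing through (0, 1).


Perpendicular slope = -1/m1 = -1/(-4.2710) = 0.2341
b2 = y0 - m2*x0 = 1 + 0/(-4.2710) = 1 + 0 = 1.0000

y = 0.2341x + 1.0000


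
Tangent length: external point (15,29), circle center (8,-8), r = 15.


d = sqrt((15-8)^2 + (29+ 8)^2) = sqrt(49+1369) = 37.6563
L = sqrt(1418.0000 - 225) = sqrt(1193.0000) = 34.5398

34.5398


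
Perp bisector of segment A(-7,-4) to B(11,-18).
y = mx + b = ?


Midpoint = (2, -11)
Slope of AB = dy/dx = -14/18 = -0.7778
Perp slope = -dx/dy = 18/14 = 1.2857
b = My - (perp slope)*Mx = -11 + (18*2)/(-14) = -11 - 2.5714 = -13.5714

y = 1.2857x - 13.5714


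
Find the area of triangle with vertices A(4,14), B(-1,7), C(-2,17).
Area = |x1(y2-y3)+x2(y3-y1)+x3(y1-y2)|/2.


4*(7-17) = -40
-1*(17-14) = -3
-2*(14-7) = -14
sum = -57
Area = |-57|/2 = 28.5000

28.5000 sq units


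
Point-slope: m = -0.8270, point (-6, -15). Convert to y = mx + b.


y + 15 = -0.8270(x + 6)
y = -0.8270x - 15 + 0.8270*(-6)
y = -0.8270x - 19.9620

y = -0.8270x - 19.9620


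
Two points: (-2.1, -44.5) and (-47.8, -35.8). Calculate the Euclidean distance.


dx = -47.8 + 2.1 = -45.7
dy = -35.8 + 44.5 = 8.7
d = sqrt(2088.49 + 75.69) = sqrt(2164.18) = 46.5207

46.5207


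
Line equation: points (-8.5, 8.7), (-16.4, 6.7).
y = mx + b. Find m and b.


m = (-2)/(-7.9) = 0.2532
b = y1 - m*x1 = 8.7 - (-2*(-8.5))/(-7.9) = 8.7 + 2.1519 = 10.8519

y = 0.2532x + 10.8519


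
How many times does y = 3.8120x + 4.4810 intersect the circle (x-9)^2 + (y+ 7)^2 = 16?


Substitute y = 3.8120x + 4.4810: (x-9)^2 + (3.8120x+4.4810+ 7)^2 = 16
Expand to Ax^2 + Bx + C = 0, where b-k = 11.481
A = 1+m^2 = 15.531344
B = 2(m(b-k) - h) = 2(3.8120*11.481 - 9) = 69.531144
C = h^2 + (b-k)^2 - r^2 = 81 + 131.813361 - 16 = 196.813361
disc = B^2-4AC = 4834.5800 - 12227.1041 = -7392.5241
disc < 0

0 intersection points


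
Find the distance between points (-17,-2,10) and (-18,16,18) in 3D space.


dx=-1, dy=18, dz=8
d = sqrt(1+324+64) = sqrt(389) = 19.7231

19.7231


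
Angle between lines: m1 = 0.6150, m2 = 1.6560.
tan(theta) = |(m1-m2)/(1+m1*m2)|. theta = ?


m1-m2 = -1.041
1+m1*m2 = 2.01844
tan(theta) = |-1.041/2.01844| = 0.515745
theta = arctan(|-1.041/2.01844|) = 27.2822 degrees (acute angle)

27.2822 degrees


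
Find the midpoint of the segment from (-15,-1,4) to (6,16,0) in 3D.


Mx = (-15+6)/2 = -4.5000
My = (-1+16)/2 = 7.5000
Mz = (4+0)/2 = 2.0000

M = (-4.5000, 7.5000, 2.0000)


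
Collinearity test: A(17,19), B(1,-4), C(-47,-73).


17*(-4+ 73) + 1*(-73-19) - 47*(19+ 4)
= 1173 - 92 - 1081 = 0

Yes, collinear (determinant = 0)


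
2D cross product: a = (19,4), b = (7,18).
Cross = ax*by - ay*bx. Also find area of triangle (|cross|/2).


cross = 19*18 - 4*7 = 342 - 28 = 314
Triangle area = |314|/2 = 314/2 = 157.0000

cross = 314, triangle area = 157.0000


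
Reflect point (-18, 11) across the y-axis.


Reflection rule for y-axis: (-x, y)
(-18, 11) -> (18, 11)

(18, 11)


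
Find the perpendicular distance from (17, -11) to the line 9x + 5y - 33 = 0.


|9*17 + 5*(-11) - 33| = |65| = 65
sqrt(81 + 25) = sqrt(106) = 10.2956
d = 65/sqrt(106) = 6.3134

6.3134


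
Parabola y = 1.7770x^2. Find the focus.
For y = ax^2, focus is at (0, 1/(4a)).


a = 1.7770
4a = 7.1080
focus = (0, 1/7.1080) = (0, 0.1407)

Focus = (0, 0.1407)


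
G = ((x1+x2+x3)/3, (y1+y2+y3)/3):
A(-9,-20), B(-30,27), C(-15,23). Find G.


Gx = (-9- 30- 15)/3 = -54/3 = -18.0000
Gy = (-20+27+23)/3 = 30/3 = 10.0000

G = (-18.0000, 10.0000)


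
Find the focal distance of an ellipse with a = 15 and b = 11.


c^2 = 15^2 - 11^2 = 225 - 121 = 104
c = sqrt(104) = 10.1980

c = 10.1980


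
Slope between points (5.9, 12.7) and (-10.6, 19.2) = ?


dy = 19.2 - 12.7 = 6.5
dx = -10.6 - 5.9 = -16.5
m = 6.5/(-16.5) = -0.3939

m = -0.3939


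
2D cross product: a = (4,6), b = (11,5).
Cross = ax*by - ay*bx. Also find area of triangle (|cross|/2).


cross = 4*5 - 6*11 = 20 - 66 = -46
Triangle area = |-46|/2 = 46/2 = 23.0000

cross = -46, triangle area = 23.0000


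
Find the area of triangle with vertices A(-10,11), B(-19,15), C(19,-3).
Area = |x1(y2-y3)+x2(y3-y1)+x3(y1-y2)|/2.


-10*(15+ 3) = -180
-19*(-3-11) = 266
19*(11-15) = -76
sum = 10
Area = |10|/2 = 5.0000

5.0000 sq units


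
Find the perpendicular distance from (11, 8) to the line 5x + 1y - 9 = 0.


|5*11 + 1*8 - 9| = |54| = 54
sqrt(25 + 1) = sqrt(26) = 5.0990
d = 54/sqrt(26) = 10.5903

10.5903


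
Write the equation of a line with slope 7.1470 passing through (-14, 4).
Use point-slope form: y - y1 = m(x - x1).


y - 4 = 7.1470(x + 14)
y = 7.1470x + 4 - 7.1470*(-14)
y = 7.1470x + 104.0580

y = 7.1470x + 104.0580


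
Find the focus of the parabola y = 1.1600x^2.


a = 1.1600
4a = 4.6400
focus = (0, 1/4.6400) = (0, 0.2155)

Focus = (0, 0.2155)


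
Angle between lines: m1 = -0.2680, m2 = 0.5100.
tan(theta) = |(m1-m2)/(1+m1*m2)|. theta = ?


m1-m2 = -0.778
1+m1*m2 = 0.86332
tan(theta) = |-0.778/0.86332| = 0.901172
theta = arctan(|-0.778/0.86332|) = 42.0243 degrees (acute angle)

42.0243 degrees


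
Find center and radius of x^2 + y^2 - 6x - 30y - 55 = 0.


h = -D/2 = 6/2 = 3
k = -E/2 = 30/2 = 15
r^2 = h^2 + k^2 - F = 9 + 225 + 55 = 289
r = 17

Center (3, 15), radius = 17


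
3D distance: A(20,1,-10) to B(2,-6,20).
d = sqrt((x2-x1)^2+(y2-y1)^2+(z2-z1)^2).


dx=-18, dy=-7, dz=30
d = sqrt(324+49+900) = sqrt(1273) = 35.6791

35.6791


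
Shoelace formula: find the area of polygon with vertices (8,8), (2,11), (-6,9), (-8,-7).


sum(xi*y_{i+1}) = 8*11 + 2*9 - 6*(-7) - 8*8 = 84
sum(yi*x_{i+1}) = 8*2 + 11*(-6) + 9*(-8) - 7*8 = -178
Area = |84 + 178|/2 = 262/2 = 131.0000

131.0000 sq units


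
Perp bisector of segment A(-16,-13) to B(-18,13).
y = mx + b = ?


Midpoint = (-17, 0)
Slope of AB = dy/dx = 26/(-2) = -13.0000
Perp slope = -dx/dy = 2/26 = 0.0769
b = My - (perp slope)*Mx = 0 + (-2*(-17))/26 = 0 + 1.3077 = 1.3077

y = 0.0769x + 1.3077


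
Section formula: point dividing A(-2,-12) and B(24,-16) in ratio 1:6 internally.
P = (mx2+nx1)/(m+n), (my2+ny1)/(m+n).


Px = (1*24 + 6*(-2))/7 = 12/7 = 1.7143
Py = (1*(-16) + 6*(-12))/7 = -88/7 = -12.5714

P = (1.7143, -12.5714)


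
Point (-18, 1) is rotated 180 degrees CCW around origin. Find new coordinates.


cos(180) = -1, sin(180) = 0
x' = -18*(-1) - 1*0 = 18
y' = -18*0 + 1*(-1) = -1

(18, -1)


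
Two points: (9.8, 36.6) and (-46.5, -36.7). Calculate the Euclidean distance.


dx = -46.5 - 9.8 = -56.3
dy = -36.7 - 36.6 = -73.3
d = sqrt(3169.69 + 5372.89) = sqrt(8542.58) = 92.4261

92.4261


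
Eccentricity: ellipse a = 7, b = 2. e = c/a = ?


c = sqrt(49-4) = sqrt(45) = 6.7082
e = c/a = sqrt(45)/7 = 0.9583

e = 0.9583


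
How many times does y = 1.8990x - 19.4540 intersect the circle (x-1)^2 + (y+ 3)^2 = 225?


Substitute y = 1.8990x - 19.4540: (x-1)^2 + (1.8990x- 19.4540+ 3)^2 = 225
Expand to Ax^2 + Bx + C = 0, where b-k = -16.454
A = 1+m^2 = 4.606201
B = 2(m(b-k) - h) = 2(1.8990*(-16.454) - 1) = -64.492292
C = h^2 + (b-k)^2 - r^2 = 1 + 270.734116 - 225 = 46.734116
disc = B^2-4AC = 4159.2557 - 861.0669 = 3298.1888
disc > 0

2 intersection points


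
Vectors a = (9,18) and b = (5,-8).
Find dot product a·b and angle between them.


a·b = 9*5 + 18*(-8) = 45 - 144 = -99
|a| = sqrt(81+324) = 20.1246
|b| = sqrt(25+64) = 9.4340
cos(theta) = -99/(sqrt(405)*sqrt(89)) = -99/sqrt(36045) = -0.521450
theta = arccos(-99/sqrt(36045)) = 121.4296 degrees

a·b = -99, theta = 121.4296 deg


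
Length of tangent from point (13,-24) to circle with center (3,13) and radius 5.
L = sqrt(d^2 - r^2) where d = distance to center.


d = sqrt((13-3)^2 + (-24-13)^2) = sqrt(100+1369) = 38.3275
L = sqrt(1469.0000 - 25) = sqrt(1444.0000) = 38.0000

38.0000


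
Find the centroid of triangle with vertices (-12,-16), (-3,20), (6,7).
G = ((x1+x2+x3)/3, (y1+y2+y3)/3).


Gx = (-12- 3+6)/3 = -9/3 = -3.0000
Gy = (-16+20+7)/3 = 11/3 = 3.6667

G = (-3.0000, 3.6667)


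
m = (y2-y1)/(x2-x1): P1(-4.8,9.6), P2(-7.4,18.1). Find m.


dy = 18.1 - 9.6 = 8.5
dx = -7.4 + 4.8 = -2.6
m = 8.5/(-2.6) = -3.2692

m = -3.2692


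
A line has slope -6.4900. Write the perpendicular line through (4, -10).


Perpendicular slope = -1/m1 = -1/(-6.4900) = 0.1541
b2 = y0 - m2*x0 = -10 + 4/(-6.4900) = -10 - 0.6163 = -10.6163

y = 0.1541x - 10.6163


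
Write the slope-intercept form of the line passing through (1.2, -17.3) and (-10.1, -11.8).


m = (5.5)/(-11.3) = -0.4867
b = y1 - m*x1 = -17.3 - (5.5*1.2)/(-11.3) = -17.3 + 0.5841 = -16.7159

y = -0.4867x - 16.7159


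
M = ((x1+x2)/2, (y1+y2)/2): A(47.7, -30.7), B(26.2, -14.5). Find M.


Mx = (47.7 + 26.2)/2 = 73.9/2 = 36.9500
My = (-30.7 - 14.5)/2 = -45.2/2 = -22.6000

(36.9500, -22.6000)


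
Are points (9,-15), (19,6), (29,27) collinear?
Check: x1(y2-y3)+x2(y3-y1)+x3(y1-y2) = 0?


9*(6-27) + 19*(27+ 15) + 29*(-15-6)
= -189 + 798 - 609 = 0

Yes, collinear (determinant = 0)


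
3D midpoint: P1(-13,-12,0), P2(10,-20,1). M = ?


Mx = (-13+10)/2 = -1.5000
My = (-12- 20)/2 = -16.0000
Mz = (0+1)/2 = 0.5000

M = (-1.5000, -16.0000, 0.5000)


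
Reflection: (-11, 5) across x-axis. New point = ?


Reflection rule for x-axis: (x, -y)
(-11, 5) -> (-11, -5)

(-11, -5)


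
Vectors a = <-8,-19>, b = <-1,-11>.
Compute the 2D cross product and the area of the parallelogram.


cross = -8*(-11) + 19*(-1) = 88 - 19 = 69
Parallelogram area = |69| = 69

cross = 69, parallelogram area = 69


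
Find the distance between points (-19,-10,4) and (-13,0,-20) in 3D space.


dx=6, dy=10, dz=-24
d = sqrt(36+100+576) = sqrt(712) = 26.6833

26.6833


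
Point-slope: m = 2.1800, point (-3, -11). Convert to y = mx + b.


y + 11 = 2.1800(x + 3)
y = 2.1800x - 11 - 2.1800*(-3)
y = 2.1800x - 4.4600

y = 2.1800x - 4.4600


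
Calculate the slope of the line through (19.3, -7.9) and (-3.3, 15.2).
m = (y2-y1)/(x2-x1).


dy = 15.2 + 7.9 = 23.1
dx = -3.3 - 19.3 = -22.6
m = 23.1/(-22.6) = -1.0221

m = -1.0221


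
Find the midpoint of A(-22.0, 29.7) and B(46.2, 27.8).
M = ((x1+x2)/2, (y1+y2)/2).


Mx = (-22.0 + 46.2)/2 = 24.2/2 = 12.1000
My = (29.7 + 27.8)/2 = 57.5/2 = 28.7500

(12.1000, 28.7500)


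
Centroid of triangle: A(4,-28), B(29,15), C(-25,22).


Gx = (4+29- 25)/3 = 8/3 = 2.6667
Gy = (-28+15+22)/3 = 9/3 = 3.0000

G = (2.6667, 3.0000)


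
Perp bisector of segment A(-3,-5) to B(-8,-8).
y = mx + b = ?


Midpoint = (-5.5, -6.5)
Slope of AB = dy/dx = -3/(-5) = 0.6000
Perp slope = -dx/dy = -5/3 = -1.6667
b = My - (perp slope)*Mx = -6.5 + (-5*(-5.5))/(-3) = -6.5 - 9.1667 = -15.6667

y = -1.6667x - 15.6667


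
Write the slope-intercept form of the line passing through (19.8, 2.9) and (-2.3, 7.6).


m = (4.7)/(-22.1) = -0.2127
b = y1 - m*x1 = 2.9 - (4.7*19.8)/(-22.1) = 2.9 + 4.2109 = 7.1109

y = -0.2127x + 7.1109


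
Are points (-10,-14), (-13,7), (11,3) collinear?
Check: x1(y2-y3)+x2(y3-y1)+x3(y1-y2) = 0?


-10*(7-3) - 13*(3+ 14) + 11*(-14-7)
= -40 - 221 - 231 = -492

No, not collinear (determinant = -492)


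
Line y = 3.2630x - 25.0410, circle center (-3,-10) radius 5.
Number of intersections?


Substitute y = 3.2630x - 25.0410: (x+ 3)^2 + (3.2630x- 25.0410+ 10)^2 = 25
Expand to Ax^2 + Bx + C = 0, where b-k = -15.041
A = 1+m^2 = 11.647169
B = 2(m(b-k) - h) = 2(3.2630*(-15.041) + 3) = -92.157566
C = h^2 + (b-k)^2 - r^2 = 9 + 226.231681 - 25 = 210.231681
disc = B^2-4AC = 8493.0170 - 9794.4157 = -1301.3987
disc < 0

0 intersection points


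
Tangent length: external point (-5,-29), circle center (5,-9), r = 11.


d = sqrt((-5-5)^2 + (-29+ 9)^2) = sqrt(100+400) = 22.3607
L = sqrt(500.0000 - 121) = sqrt(379.0000) = 19.4679

19.4679


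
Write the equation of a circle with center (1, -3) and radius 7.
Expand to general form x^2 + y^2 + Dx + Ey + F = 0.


(x-1)^2 + (y+ 3)^2 = 7^2
D = -2h = -2, E = -2k = 6
F = h^2+k^2-r^2 = 1+9-49 = -39

x^2 + y^2 - 2x + 6y - 39 = 0


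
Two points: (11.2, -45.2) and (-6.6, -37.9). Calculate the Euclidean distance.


dx = -6.6 - 11.2 = -17.8
dy = -37.9 + 45.2 = 7.3
d = sqrt(316.84 + 53.29) = sqrt(370.13) = 19.2388

19.2388


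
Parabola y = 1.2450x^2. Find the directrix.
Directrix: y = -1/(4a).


a = 1.2450
1/(4a) = 0.2008
directrix: y = -0.2008 = -0.2008

y = -0.2008


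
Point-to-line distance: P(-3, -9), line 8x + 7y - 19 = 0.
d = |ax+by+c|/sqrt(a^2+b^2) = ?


|8*(-3) + 7*(-9) - 19| = |-106| = 106
sqrt(64 + 49) = sqrt(113) = 10.6301
d = 106/sqrt(113) = 9.9716

9.9716


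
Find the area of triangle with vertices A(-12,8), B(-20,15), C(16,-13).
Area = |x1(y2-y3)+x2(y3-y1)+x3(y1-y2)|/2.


-12*(15+ 13) = -336
-20*(-13-8) = 420
16*(8-15) = -112
sum = -28
Area = |-28|/2 = 14.0000

14.0000 sq units


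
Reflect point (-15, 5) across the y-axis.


Reflection rule for y-axis: (-x, y)
(-15, 5) -> (15, 5)

(15, 5)


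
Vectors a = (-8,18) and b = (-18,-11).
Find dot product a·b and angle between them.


a·b = -8*(-18) + 18*(-11) = 144 - 198 = -54
|a| = sqrt(64+324) = 19.6977
|b| = sqrt(324+121) = 21.0950
cos(theta) = -54/(sqrt(388)*sqrt(445)) = -54/sqrt(172660) = -0.129956
theta = arccos(-54/sqrt(172660)) = 97.4671 degrees

a·b = -54, theta = 97.4671 deg


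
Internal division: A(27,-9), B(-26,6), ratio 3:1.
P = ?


Px = (3*(-26) + 1*27)/4 = -51/4 = -12.7500
Py = (3*6 + 1*(-9))/4 = 9/4 = 2.2500

P = (-12.7500, 2.2500)


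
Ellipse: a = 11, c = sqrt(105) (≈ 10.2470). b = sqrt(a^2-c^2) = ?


b^2 = 11^2 - (sqrt(105))^2 = 121 - 105 = 16
b = sqrt(16) = 4

b = 4


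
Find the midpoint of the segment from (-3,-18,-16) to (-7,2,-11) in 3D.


Mx = (-3- 7)/2 = -5.0000
My = (-18+2)/2 = -8.0000
Mz = (-16- 11)/2 = -13.5000

M = (-5.0000, -8.0000, -13.5000)


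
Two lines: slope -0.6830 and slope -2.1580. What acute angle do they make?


m1-m2 = 1.475
1+m1*m2 = 2.473914
tan(theta) = |1.475/2.473914| = 0.596221
theta = arctan(|1.475/2.473914|) = 30.8043 degrees (acute angle)

30.8043 degrees


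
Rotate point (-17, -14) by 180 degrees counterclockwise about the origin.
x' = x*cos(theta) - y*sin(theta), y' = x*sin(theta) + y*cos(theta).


cos(180) = -1, sin(180) = 0
x' = -17*(-1) + 14*0 = 17
y' = -17*0 - 14*(-1) = 14

(17, 14)


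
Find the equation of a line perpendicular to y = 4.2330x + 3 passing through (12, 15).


Perpendicular slope = -1/m1 = -1/4.2330 = -0.2362
b2 = y0 - m2*x0 = 15 + 12/4.2330 = 15 + 2.8349 = 17.8349

y = -0.2362x + 17.8349


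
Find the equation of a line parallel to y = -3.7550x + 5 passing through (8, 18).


Parallel lines have equal slopes.
m2 = -3.7550
b2 = 18 + 3.7550*8 = 48.0400

y = -3.7550x + 48.0400


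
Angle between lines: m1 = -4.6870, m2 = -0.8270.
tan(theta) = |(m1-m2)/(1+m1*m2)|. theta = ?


m1-m2 = -3.86
1+m1*m2 = 4.876149
tan(theta) = |-3.86/4.876149| = 0.791608
theta = arctan(|-3.86/4.876149|) = 38.3654 degrees (acute angle)

38.3654 degrees
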